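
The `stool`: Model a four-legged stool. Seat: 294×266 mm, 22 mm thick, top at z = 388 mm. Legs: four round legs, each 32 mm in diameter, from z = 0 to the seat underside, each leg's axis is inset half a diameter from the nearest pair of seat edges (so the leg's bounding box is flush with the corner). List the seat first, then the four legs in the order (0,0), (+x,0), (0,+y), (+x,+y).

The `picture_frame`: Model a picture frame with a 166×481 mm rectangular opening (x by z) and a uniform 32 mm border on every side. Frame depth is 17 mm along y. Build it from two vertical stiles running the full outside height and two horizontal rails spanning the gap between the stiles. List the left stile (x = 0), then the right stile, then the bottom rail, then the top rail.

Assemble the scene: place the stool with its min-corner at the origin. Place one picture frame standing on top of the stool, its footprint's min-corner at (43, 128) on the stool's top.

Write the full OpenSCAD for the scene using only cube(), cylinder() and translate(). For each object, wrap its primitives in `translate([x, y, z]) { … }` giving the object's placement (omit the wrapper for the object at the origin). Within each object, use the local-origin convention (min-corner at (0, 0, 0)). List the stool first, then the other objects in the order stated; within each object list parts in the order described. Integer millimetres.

translate([0, 0, 366]) cube([294, 266, 22]);
translate([16, 16, 0]) cylinder(h = 366, r = 16);
translate([278, 16, 0]) cylinder(h = 366, r = 16);
translate([16, 250, 0]) cylinder(h = 366, r = 16);
translate([278, 250, 0]) cylinder(h = 366, r = 16);
translate([43, 128, 388]) {
  cube([32, 17, 545]);
  translate([198, 0, 0]) cube([32, 17, 545]);
  translate([32, 0, 0]) cube([166, 17, 32]);
  translate([32, 0, 513]) cube([166, 17, 32]);
}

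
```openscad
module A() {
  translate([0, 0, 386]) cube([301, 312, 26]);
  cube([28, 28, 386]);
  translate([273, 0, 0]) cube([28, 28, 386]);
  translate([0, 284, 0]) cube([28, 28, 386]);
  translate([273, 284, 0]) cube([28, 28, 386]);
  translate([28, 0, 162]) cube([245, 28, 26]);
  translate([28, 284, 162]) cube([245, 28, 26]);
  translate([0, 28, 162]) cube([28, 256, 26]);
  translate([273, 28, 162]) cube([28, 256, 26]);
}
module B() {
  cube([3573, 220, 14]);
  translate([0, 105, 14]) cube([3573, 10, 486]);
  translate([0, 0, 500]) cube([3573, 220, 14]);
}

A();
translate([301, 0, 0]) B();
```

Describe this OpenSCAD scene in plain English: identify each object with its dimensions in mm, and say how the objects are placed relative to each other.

A is a four-legged stool. The seat is 301×312 mm, 26 mm thick, top at z = 412 mm. It stands on four square legs, each 28×28 mm in cross-section, from z = 0 to the seat underside, each flush with a corner of the seat. Four stretchers, 28 mm wide and 26 mm tall, connect adjacent legs with their undersides at z = 162 mm, each running between the inner faces of the legs it joins and aligned with the legs' outer faces on the other axis.

B is an I-beam lying along x, 3573 mm long. Overall section height 514 mm. Two flanges 220 mm wide (y) and 14 mm thick, one on the floor and one at the top; a web 10 mm thick runs between them, centred on the flange width.

The I-beam is against the stool's +x side, with their −y faces flush.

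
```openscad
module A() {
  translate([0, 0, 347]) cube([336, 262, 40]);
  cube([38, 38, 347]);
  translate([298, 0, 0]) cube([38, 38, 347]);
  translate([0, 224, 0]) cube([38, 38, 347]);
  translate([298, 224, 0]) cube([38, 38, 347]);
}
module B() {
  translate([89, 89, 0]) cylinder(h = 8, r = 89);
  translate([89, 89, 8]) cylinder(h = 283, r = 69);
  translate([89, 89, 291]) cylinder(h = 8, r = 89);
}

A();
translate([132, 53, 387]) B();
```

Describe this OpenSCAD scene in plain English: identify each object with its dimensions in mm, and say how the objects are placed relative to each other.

A is a four-legged stool. The seat is 336×262 mm, 40 mm thick, top at z = 387 mm. It stands on four square legs, each 38×38 mm in cross-section, from z = 0 to the seat underside, each flush with a corner of the seat.

B is a spool: two coaxial disc flanges of radius 89 mm and thickness 8 mm, joined by a core cylinder of radius 69 mm and height 283 mm. The lower flange rests on z = 0 and the three cylinders share a vertical axis.

The spool is on top of the stool.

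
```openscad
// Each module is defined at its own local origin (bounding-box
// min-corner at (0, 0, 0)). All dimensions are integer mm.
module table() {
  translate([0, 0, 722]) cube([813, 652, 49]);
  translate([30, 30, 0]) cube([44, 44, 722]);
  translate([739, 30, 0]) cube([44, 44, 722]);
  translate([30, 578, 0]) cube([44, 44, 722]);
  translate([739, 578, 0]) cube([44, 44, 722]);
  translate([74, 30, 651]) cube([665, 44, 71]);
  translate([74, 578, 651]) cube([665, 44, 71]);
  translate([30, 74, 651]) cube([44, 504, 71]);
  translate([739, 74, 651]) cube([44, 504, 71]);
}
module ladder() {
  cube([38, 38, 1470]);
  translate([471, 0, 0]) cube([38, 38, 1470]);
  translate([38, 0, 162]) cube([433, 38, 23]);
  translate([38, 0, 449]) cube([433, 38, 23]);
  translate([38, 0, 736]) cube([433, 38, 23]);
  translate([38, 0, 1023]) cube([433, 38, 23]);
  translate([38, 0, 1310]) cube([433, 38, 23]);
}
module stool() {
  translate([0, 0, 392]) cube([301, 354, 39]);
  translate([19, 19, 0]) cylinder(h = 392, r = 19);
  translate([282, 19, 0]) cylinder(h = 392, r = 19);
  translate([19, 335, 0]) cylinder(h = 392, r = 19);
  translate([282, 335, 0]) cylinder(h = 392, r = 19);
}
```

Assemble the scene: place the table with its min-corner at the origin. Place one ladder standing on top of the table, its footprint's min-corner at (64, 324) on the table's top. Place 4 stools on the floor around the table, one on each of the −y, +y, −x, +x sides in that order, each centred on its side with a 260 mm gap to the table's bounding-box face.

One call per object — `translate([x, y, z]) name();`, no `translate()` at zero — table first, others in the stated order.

table();
translate([64, 324, 771]) ladder();
translate([256, -614, 0]) stool();
translate([256, 912, 0]) stool();
translate([-561, 149, 0]) stool();
translate([1073, 149, 0]) stool();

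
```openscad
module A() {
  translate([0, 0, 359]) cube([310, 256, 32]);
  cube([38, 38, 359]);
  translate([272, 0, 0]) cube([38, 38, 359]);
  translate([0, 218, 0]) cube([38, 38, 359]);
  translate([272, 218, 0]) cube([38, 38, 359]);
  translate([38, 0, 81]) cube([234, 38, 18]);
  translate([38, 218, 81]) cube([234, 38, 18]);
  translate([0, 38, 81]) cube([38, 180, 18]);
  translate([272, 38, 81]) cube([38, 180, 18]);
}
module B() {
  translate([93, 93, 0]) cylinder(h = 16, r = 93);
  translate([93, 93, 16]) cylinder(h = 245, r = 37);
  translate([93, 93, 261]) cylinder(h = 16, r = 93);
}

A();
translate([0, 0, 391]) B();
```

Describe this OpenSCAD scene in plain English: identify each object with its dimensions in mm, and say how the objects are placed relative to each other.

A is a four-legged stool. The seat is a 310×256×32 mm slab whose top surface is at z = 391 mm; four square legs, each 38×38 mm in cross-section, run from the floor (z = 0) to the underside of the seat, each flush with a corner of the seat. Four stretchers, 38 mm wide and 18 mm tall, connect adjacent legs with their undersides at z = 81 mm, each running between the inner faces of the legs it joins and aligned with the legs' outer faces on the other axis.

B is a spool: two coaxial disc flanges of radius 93 mm and thickness 16 mm, joined by a core cylinder of radius 37 mm and height 245 mm. The lower flange rests on z = 0 and the three cylinders share a vertical axis.

The spool is on top of the stool.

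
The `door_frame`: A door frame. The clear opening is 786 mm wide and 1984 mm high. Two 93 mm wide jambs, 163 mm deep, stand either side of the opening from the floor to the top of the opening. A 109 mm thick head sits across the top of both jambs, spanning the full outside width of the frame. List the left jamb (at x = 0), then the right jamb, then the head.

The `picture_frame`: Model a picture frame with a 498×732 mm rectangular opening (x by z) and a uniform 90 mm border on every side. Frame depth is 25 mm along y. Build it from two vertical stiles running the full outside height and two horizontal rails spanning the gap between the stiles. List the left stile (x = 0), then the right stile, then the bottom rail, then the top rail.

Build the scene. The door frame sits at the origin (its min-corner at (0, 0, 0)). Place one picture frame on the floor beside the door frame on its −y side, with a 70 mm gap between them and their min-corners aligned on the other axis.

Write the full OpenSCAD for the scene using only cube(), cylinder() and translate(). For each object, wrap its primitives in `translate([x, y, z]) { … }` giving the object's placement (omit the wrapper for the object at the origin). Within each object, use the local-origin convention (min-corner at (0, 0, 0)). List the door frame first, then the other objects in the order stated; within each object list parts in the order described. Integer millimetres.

cube([93, 163, 1984]);
translate([879, 0, 0]) cube([93, 163, 1984]);
translate([0, 0, 1984]) cube([972, 163, 109]);
translate([0, -95, 0]) {
  cube([90, 25, 912]);
  translate([588, 0, 0]) cube([90, 25, 912]);
  translate([90, 0, 0]) cube([498, 25, 90]);
  translate([90, 0, 822]) cube([498, 25, 90]);
}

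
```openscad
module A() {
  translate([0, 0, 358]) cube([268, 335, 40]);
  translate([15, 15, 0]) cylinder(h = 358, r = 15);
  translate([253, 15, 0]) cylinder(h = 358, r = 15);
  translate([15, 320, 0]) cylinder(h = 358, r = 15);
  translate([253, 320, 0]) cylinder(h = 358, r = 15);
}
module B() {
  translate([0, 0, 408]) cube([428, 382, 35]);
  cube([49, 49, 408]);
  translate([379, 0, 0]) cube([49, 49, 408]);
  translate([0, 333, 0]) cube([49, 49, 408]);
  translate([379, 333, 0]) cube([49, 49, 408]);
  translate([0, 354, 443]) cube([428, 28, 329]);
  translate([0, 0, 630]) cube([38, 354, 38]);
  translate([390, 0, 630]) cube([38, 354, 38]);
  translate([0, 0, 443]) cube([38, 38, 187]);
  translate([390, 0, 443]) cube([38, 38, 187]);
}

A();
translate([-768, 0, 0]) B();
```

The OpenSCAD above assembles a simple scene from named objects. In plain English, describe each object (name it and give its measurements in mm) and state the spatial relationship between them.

A is a four-legged stool. The seat is 268×335 mm, 40 mm thick, top at z = 398 mm. It stands on four round legs, each 30 mm in diameter, from z = 0 to the seat underside, each leg's axis is inset half a diameter from the nearest pair of seat edges (so the leg's bounding box is flush with the corner).

B is a chair. The seat is a 428×382×35 mm slab with its top at z = 443 mm, on four 49×49 mm corner legs (flush with the seat edges, standing on z = 0). A flat backrest 28 mm thick, 329 mm tall, spans the full seat width and rises from the seat top along its +y edge, rear face flush with the rear of the seat. Two armrests of 38×38 mm section run along each side from the seat's front edge to the front of the backrest, top faces 225 mm above the seat top and outer faces flush with the seat's x-edges; a 38×38 mm post under the front of each armrest stands on the seat at the front corner.

The chair is on the floor beside the stool on its −x side.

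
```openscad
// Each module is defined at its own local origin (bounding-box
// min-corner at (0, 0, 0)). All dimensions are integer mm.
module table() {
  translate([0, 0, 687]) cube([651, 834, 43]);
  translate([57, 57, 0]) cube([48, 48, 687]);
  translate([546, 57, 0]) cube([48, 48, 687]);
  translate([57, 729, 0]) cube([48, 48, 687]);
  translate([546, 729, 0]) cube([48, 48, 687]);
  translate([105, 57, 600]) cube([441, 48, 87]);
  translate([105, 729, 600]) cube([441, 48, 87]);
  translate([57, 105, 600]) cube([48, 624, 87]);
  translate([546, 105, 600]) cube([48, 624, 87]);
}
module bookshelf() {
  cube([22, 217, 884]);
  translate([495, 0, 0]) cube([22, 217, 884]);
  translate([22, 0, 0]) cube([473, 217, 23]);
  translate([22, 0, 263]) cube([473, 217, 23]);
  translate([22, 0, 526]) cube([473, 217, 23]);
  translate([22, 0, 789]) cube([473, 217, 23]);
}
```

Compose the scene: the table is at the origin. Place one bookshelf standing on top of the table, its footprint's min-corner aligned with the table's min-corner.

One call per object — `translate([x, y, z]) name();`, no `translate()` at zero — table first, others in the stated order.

table();
translate([0, 0, 730]) bookshelf();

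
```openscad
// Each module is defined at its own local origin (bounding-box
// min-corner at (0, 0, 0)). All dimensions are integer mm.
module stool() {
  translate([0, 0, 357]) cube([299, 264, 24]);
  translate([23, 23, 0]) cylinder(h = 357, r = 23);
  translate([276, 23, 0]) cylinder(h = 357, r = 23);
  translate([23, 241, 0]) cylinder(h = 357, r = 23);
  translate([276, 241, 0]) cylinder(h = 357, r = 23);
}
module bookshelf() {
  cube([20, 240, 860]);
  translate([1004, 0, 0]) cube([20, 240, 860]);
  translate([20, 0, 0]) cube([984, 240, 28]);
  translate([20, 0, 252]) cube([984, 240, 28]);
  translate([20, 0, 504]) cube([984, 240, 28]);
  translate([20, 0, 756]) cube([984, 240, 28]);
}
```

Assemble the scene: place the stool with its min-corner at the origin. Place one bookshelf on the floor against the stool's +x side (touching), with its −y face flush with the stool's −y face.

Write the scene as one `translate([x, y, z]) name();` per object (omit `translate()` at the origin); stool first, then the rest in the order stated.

stool();
translate([299, 0, 0]) bookshelf();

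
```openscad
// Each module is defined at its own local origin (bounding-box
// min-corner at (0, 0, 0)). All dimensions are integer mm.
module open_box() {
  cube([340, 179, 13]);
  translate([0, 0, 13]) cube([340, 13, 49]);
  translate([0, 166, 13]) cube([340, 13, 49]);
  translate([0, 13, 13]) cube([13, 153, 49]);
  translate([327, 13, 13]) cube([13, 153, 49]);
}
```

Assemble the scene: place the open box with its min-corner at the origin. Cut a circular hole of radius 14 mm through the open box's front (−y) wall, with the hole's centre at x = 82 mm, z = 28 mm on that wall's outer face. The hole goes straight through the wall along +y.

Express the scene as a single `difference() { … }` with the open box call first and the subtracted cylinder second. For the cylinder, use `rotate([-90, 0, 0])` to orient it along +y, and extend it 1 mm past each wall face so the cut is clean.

difference() {
  open_box();
  translate([82, -1, 28]) rotate([-90, 0, 0]) cylinder(h = 15, r = 14);
}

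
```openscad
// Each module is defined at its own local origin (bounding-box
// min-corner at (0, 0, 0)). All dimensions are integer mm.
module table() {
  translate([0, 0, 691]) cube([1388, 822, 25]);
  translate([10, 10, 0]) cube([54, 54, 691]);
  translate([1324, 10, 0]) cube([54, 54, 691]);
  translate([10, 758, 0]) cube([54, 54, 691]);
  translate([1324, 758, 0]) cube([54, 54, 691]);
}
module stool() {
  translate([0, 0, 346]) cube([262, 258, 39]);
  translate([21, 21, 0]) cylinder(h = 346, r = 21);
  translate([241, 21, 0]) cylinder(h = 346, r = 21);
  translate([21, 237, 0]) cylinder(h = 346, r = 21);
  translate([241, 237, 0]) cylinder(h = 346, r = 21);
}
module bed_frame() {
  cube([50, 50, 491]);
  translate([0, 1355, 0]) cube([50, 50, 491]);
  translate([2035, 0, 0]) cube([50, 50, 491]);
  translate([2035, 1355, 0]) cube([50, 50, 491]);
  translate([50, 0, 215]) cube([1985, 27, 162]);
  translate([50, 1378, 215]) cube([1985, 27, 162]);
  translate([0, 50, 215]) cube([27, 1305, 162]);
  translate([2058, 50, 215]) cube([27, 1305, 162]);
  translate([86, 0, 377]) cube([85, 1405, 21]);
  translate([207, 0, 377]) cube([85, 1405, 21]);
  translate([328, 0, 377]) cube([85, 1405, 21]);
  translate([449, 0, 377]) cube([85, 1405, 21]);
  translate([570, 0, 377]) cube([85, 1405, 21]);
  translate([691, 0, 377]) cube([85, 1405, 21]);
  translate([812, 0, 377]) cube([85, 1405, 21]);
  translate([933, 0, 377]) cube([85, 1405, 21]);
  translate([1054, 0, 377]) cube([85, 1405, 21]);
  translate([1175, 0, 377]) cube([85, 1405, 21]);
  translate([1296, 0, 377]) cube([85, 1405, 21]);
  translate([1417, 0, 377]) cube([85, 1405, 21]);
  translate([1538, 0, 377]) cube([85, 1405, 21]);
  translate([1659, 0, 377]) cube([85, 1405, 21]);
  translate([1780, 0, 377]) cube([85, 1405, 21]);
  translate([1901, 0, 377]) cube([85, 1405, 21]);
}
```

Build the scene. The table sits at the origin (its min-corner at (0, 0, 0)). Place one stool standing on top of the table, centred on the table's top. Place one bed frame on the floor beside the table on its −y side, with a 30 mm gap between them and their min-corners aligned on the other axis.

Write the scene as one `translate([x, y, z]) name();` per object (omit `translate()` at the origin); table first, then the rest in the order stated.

table();
translate([563, 282, 716]) stool();
translate([0, -1435, 0]) bed_frame();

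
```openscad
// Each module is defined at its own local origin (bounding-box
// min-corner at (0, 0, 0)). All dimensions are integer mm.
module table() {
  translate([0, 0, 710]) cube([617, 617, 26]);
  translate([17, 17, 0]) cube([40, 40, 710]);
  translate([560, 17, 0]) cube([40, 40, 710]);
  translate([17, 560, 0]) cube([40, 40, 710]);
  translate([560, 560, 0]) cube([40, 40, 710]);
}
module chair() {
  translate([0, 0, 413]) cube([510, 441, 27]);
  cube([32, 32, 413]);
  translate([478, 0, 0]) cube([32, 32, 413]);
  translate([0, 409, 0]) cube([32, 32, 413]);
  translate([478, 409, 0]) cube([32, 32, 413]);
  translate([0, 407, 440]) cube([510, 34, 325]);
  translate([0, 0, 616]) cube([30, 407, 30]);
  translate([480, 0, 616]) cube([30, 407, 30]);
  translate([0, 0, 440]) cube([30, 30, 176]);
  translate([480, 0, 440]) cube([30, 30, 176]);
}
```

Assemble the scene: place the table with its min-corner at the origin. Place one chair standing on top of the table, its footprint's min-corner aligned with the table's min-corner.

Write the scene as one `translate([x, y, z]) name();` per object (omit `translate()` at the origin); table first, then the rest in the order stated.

table();
translate([0, 0, 736]) chair();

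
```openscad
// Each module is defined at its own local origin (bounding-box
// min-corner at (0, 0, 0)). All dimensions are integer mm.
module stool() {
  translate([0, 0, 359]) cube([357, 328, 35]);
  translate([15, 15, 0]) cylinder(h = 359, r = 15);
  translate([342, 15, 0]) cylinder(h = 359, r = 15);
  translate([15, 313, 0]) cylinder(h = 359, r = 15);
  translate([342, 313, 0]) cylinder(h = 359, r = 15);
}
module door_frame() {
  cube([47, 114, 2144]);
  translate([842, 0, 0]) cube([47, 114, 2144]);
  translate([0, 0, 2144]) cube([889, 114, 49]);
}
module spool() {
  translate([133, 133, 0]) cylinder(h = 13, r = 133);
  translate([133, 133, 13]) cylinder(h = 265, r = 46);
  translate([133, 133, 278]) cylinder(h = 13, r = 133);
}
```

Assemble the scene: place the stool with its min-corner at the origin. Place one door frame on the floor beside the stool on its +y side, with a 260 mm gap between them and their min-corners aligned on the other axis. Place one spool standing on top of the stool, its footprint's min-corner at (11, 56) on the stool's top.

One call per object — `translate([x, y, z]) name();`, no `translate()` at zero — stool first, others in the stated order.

stool();
translate([0, 588, 0]) door_frame();
translate([11, 56, 394]) spool();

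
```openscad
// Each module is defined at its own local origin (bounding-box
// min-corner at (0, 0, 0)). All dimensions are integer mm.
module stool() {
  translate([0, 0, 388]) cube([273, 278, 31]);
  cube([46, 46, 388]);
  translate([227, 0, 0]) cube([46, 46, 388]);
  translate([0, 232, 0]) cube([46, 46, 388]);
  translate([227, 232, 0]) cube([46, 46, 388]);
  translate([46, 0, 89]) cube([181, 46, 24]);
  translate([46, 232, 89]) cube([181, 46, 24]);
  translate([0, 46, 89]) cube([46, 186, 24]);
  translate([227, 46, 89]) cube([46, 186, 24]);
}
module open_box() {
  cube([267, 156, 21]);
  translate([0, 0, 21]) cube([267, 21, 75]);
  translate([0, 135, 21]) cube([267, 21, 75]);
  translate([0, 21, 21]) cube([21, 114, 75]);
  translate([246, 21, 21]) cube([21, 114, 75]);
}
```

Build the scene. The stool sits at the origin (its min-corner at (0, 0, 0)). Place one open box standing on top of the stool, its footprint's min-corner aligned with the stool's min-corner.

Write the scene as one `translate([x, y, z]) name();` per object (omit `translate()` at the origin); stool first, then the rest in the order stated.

stool();
translate([0, 0, 419]) open_box();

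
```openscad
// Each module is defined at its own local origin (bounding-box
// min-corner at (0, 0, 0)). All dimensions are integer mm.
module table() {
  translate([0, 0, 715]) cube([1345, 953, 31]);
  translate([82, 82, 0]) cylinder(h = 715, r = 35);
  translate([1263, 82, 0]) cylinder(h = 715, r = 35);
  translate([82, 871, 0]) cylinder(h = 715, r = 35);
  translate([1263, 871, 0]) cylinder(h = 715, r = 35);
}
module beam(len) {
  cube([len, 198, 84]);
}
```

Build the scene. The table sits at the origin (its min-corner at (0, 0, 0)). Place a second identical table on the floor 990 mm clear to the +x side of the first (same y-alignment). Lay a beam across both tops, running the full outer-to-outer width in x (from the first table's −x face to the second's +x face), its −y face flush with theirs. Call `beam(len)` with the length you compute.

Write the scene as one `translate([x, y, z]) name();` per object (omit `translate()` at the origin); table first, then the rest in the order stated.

table();
translate([2335, 0, 0]) table();
translate([0, 0, 746]) beam(3680);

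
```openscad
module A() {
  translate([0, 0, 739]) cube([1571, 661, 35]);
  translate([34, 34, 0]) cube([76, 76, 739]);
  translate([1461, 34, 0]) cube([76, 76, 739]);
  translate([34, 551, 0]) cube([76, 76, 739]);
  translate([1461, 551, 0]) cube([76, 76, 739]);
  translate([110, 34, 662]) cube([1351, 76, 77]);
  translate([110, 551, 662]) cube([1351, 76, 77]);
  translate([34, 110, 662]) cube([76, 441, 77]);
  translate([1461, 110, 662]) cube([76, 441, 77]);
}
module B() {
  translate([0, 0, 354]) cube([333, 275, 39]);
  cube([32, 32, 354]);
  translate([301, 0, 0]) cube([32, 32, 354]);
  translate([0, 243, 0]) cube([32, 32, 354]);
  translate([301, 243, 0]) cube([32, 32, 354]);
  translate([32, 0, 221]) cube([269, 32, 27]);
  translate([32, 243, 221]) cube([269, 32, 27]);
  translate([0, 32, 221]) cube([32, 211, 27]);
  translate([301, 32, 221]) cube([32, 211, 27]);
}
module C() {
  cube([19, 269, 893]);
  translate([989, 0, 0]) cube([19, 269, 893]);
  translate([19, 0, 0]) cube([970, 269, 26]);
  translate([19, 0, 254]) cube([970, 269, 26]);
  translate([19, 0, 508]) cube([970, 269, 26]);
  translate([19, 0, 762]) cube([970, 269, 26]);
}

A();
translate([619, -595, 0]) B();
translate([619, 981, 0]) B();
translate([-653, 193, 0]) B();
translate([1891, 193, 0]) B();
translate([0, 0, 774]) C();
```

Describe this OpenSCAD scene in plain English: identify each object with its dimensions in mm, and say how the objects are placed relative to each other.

A is a table with a 1571×661 mm rectangular top, 35 mm thick, top surface at z = 774 mm, supported by four 76×76 mm square legs, each inset 34 mm from the nearest pair of top edges, running from the floor. Four apron rails, 76 mm thick and 77 mm tall, run between adjacent legs with their top edges flush with the underside of the top and their outer faces flush with the legs' outer faces.

B is a four-legged stool. The seat is 333×275 mm, 39 mm thick, top at z = 393 mm. It stands on four square legs, each 32×32 mm in cross-section, from z = 0 to the seat underside, each flush with a corner of the seat. Four stretchers, 32 mm wide and 27 mm tall, connect adjacent legs with their undersides at z = 221 mm, each running between the inner faces of the legs it joins and aligned with the legs' outer faces on the other axis.

C is a bookshelf 1008 mm wide overall, 269 mm deep and 893 mm tall. The two sides are 19 mm thick vertical panels. 4 horizontal shelves of 26 mm thickness span between the inner faces of the sides; the lowest shelf sits on the floor and shelves are stacked with a clear vertical gap of 228 mm between each pair.

Four stools sit around the table at the −y, +y, −x, +x sides. The bookshelf is on top of the table.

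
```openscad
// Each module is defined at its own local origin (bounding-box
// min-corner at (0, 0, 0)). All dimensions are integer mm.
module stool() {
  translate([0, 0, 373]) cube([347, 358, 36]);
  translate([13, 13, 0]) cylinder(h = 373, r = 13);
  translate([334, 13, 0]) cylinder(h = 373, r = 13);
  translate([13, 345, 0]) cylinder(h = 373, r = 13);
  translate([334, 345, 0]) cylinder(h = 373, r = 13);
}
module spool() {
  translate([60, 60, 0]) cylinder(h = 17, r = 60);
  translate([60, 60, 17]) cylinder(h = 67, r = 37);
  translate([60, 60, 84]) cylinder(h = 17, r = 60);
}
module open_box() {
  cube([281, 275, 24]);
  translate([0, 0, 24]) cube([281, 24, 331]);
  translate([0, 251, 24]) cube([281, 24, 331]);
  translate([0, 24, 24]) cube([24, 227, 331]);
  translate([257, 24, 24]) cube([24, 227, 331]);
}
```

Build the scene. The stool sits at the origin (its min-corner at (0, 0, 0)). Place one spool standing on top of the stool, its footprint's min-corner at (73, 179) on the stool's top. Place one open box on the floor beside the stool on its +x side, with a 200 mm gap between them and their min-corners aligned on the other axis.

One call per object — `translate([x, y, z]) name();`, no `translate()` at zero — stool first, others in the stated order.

stool();
translate([73, 179, 409]) spool();
translate([547, 0, 0]) open_box();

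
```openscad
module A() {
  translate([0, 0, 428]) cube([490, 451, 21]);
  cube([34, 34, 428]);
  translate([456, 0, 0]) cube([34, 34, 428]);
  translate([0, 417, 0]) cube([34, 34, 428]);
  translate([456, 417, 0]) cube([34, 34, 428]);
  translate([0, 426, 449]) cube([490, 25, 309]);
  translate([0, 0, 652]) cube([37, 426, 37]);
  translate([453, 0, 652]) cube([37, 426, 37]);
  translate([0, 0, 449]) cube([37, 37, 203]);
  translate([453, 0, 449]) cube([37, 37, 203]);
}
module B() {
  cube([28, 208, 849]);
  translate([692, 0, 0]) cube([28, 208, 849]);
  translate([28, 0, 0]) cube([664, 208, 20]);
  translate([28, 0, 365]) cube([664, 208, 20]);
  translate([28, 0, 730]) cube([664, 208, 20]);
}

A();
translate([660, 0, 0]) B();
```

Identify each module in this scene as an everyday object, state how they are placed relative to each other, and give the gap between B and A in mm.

The bookshelf's nearest face is 170 mm from the chair's +x face.

A is a chair. B is a bookshelf. The bookshelf is on the floor beside the chair on its +x side. The gap between the bookshelf and the chair is 170 mm.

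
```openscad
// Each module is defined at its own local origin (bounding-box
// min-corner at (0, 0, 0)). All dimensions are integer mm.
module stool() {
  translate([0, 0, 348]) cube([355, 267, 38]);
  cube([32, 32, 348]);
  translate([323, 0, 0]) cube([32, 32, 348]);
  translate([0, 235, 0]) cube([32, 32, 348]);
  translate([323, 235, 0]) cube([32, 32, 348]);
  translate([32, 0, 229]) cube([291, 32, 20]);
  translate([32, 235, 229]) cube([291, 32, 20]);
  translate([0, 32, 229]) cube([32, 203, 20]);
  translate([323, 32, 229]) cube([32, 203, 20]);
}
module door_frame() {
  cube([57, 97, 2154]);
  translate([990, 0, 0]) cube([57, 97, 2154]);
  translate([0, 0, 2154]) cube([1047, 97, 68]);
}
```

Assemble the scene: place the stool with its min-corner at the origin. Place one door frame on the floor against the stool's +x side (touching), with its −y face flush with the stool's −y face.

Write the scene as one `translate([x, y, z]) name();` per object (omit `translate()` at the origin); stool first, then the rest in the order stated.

stool();
translate([355, 0, 0]) door_frame();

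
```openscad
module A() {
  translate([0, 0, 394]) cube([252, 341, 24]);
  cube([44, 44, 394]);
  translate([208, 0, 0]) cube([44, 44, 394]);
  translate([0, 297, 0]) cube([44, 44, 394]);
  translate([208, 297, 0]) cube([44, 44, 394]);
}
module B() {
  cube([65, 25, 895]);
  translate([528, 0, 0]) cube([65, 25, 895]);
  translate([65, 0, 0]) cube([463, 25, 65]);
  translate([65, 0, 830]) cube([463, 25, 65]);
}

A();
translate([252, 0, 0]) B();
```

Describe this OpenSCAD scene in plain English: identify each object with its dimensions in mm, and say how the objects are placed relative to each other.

A is a four-legged stool. The seat is a 252×341×24 mm slab whose top surface is at z = 418 mm; four square legs, each 44×44 mm in cross-section, run from the floor (z = 0) to the underside of the seat, each flush with a corner of the seat.

B is a rectangular picture frame lying in the x–z plane (depth along y). The opening is 463 mm wide (x) by 765 mm tall (z), surrounded by a border 65 mm wide on all four sides. The frame is 25 mm deep and is made of two full-height vertical stiles with two horizontal rails fitted between them.

The picture frame is against the stool's +x side, with their −y faces flush.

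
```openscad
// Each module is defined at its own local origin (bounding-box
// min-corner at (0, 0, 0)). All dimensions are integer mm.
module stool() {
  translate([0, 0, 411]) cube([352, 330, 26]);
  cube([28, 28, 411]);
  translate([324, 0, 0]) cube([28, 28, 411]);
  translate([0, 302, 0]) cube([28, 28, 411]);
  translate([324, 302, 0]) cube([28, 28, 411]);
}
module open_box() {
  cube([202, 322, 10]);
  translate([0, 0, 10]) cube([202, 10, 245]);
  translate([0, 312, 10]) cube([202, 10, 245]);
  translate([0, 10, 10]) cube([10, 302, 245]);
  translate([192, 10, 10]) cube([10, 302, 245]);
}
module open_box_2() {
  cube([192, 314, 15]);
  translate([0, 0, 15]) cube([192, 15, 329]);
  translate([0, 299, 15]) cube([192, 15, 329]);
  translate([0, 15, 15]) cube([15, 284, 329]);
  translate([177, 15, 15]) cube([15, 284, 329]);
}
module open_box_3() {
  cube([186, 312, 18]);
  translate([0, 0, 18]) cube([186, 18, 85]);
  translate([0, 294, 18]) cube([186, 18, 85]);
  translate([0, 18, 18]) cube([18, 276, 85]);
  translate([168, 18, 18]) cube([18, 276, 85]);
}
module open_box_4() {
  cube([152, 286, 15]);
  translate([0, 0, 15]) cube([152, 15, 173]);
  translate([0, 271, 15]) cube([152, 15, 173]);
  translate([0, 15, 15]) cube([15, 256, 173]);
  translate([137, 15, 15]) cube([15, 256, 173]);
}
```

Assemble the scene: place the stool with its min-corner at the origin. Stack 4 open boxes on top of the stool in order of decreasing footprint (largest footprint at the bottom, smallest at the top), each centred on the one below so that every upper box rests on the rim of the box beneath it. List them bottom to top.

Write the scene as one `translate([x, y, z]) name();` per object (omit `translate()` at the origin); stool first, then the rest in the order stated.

stool();
translate([75, 4, 437]) open_box();
translate([80, 8, 692]) open_box_2();
translate([83, 9, 1036]) open_box_3();
translate([100, 22, 1139]) open_box_4();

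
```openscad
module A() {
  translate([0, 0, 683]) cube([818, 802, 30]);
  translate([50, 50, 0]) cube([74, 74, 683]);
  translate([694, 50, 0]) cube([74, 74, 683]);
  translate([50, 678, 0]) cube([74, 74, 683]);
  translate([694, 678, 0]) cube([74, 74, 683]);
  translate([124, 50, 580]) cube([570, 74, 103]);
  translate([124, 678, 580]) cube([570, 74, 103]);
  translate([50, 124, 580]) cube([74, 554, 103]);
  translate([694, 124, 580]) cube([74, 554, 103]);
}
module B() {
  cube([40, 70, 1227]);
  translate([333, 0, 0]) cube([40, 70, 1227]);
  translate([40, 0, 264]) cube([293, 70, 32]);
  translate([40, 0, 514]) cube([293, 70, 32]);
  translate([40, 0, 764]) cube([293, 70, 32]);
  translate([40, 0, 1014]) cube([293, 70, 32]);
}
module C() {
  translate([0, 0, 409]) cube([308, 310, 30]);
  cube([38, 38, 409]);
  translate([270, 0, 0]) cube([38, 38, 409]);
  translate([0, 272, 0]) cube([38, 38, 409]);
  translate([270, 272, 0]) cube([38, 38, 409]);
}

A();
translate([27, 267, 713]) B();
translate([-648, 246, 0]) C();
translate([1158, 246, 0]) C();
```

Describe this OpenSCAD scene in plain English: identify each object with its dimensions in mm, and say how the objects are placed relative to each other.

A is a table with a 818×802 mm rectangular top, 30 mm thick, top surface at z = 713 mm, supported by four 74×74 mm square legs, each inset 50 mm from the nearest pair of top edges, running from the floor. Four apron rails, 74 mm thick and 103 mm tall, run between adjacent legs with their top edges flush with the underside of the top and their outer faces flush with the legs' outer faces.

B is a straight ladder. Two 40×70 mm vertical rails, 1227 mm tall, stand 373 mm apart (outside-to-outside) with their front faces coplanar on the −y side. 4 rungs, each 70 mm deep and 32 mm tall, span between the inner faces of the rails, front faces flush with the rails. The lowest rung's underside is at z = 264 mm and rungs are spaced 250 mm apart (underside to underside).

C is a simple wooden stool: a rectangular seat 308 mm (x) by 310 mm (y), 30 mm thick, top face at z = 439 mm, on four square legs, each 38×38 mm in cross-section. The legs rest on z = 0, each flush with a corner of the seat.

The ladder is on top of the table. Two stools sit around the table at the −x, +x sides.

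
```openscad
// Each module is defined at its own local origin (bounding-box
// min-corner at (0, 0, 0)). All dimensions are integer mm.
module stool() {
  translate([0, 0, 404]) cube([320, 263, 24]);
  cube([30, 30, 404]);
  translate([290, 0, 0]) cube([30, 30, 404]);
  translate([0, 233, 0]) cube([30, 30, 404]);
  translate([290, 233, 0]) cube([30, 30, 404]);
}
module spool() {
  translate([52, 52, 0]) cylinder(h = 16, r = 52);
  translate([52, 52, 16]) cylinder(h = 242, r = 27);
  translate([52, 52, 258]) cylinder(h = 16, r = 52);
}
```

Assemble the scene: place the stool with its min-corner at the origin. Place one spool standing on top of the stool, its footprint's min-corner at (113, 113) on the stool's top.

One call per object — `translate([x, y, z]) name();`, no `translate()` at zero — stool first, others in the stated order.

stool();
translate([113, 113, 428]) spool();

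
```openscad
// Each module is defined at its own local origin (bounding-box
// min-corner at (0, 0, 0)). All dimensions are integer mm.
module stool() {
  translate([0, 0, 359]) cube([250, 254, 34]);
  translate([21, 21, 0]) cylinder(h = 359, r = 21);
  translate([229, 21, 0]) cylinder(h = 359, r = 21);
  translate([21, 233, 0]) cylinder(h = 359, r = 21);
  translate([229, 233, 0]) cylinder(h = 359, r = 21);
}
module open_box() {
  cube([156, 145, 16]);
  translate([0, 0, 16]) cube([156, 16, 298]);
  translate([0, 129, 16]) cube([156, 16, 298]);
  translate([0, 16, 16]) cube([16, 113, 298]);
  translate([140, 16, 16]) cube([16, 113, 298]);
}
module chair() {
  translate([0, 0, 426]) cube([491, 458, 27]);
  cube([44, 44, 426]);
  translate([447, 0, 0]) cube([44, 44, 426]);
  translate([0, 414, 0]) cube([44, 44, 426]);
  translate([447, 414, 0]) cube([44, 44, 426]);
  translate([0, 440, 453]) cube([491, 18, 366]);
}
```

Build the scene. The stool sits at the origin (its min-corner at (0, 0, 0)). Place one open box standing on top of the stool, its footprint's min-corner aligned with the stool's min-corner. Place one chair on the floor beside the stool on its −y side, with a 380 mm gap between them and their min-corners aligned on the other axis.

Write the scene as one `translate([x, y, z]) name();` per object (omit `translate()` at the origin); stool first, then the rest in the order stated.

stool();
translate([0, 0, 393]) open_box();
translate([0, -838, 0]) chair();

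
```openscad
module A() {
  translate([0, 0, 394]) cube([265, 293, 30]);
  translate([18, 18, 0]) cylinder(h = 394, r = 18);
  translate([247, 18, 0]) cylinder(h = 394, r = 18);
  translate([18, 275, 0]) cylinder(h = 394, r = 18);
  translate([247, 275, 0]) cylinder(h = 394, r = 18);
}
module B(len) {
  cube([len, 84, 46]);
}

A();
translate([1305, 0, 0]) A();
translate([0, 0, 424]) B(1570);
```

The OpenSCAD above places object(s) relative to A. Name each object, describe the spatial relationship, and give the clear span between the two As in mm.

Second stool starts at x = 1305; first ends at x = 265; clear span = 1305 − 265 = 1040 mm.

A is a stool. B is a beam. A beam spans the tops of two stools. The clear span between the two stools is 1040 mm.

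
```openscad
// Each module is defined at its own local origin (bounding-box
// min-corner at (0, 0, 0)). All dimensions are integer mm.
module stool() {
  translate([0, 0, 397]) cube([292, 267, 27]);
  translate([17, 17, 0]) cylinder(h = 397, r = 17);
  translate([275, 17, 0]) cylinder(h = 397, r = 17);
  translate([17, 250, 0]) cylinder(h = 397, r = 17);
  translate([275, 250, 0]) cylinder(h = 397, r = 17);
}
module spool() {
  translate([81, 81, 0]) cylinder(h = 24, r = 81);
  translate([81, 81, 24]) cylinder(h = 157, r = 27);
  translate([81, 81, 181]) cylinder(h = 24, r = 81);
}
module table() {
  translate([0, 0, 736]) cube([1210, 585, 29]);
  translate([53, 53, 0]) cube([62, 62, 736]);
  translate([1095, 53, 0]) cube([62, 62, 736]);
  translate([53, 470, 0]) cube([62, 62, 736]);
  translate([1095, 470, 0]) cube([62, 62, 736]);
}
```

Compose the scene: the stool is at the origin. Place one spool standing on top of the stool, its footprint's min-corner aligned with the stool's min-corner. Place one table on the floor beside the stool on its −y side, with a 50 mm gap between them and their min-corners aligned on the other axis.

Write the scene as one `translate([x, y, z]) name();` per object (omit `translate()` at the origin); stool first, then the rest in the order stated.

stool();
translate([0, 0, 424]) spool();
translate([0, -635, 0]) table();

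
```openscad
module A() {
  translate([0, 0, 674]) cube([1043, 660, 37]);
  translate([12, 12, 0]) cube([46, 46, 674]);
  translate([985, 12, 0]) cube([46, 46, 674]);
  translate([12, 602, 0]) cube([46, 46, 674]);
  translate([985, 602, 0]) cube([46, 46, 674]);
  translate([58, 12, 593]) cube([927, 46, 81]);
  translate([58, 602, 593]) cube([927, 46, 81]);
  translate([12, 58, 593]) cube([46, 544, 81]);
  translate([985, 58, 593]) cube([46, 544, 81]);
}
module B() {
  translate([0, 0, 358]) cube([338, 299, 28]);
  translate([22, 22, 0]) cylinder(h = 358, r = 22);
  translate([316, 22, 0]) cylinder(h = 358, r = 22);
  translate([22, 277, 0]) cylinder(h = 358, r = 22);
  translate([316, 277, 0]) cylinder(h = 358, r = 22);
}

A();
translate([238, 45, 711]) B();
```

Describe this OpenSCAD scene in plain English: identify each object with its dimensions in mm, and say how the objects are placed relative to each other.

A is a rectangular dining table. The top is 1043×660×37 mm with its upper surface at z = 711 mm. It stands on four 46×46 mm square legs, each inset 12 mm from the nearest pair of top edges, running from the floor to the underside of the top. Four apron rails, 46 mm thick and 81 mm tall, run between adjacent legs with their top edges flush with the underside of the top and their outer faces flush with the legs' outer faces.

B is a four-legged stool. The seat is 338×299 mm, 28 mm thick, top at z = 386 mm. It stands on four round legs, each 44 mm in diameter, from z = 0 to the seat underside, each leg's axis is inset half a diameter from the nearest pair of seat edges (so the leg's bounding box is flush with the corner).

The stool is on top of the table.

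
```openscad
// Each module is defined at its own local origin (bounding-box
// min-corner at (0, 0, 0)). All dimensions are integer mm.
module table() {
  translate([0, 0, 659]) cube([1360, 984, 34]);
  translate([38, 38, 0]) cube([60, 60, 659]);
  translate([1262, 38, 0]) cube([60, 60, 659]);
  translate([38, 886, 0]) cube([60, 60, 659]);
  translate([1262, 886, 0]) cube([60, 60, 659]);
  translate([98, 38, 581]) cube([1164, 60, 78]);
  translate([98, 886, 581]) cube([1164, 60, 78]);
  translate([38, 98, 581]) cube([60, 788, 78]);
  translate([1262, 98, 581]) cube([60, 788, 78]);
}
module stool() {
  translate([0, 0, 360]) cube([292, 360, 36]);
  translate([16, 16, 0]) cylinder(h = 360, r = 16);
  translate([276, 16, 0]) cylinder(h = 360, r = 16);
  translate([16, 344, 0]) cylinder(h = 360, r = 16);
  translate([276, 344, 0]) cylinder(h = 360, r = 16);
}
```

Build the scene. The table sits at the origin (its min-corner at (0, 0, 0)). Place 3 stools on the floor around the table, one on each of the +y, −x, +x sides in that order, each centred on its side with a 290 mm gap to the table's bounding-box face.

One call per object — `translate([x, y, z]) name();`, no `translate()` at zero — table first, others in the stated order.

table();
translate([534, 1274, 0]) stool();
translate([-582, 312, 0]) stool();
translate([1650, 312, 0]) stool();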